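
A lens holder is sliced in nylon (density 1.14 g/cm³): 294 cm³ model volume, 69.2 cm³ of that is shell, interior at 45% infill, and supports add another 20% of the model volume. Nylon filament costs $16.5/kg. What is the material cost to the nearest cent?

$4.31

Volume inside the shell = 294 − 69.2 = 224.8 cm³.
Deposited infill = 0.45 × 224.8, so 101.16 cm³.
Support = 0.20 × 294 = 58.8 cm³.
Total printed volume = 69.2 + 101.16 + 58.8, so 229.16 cm³.
Mass = 229.16 × 1.14, so 261.2424 g.
At $16.5/kg: 261.2424/1000 × 16.5 = $4.31.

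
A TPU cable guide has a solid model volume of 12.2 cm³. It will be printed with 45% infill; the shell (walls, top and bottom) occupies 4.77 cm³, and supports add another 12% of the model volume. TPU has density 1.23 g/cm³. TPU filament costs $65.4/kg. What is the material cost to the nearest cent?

$0.77

Volume inside the shell: 12.2 − 4.77 → 7.43 cm³.
Deposited infill = 0.45 × 7.43, so 3.3435 cm³.
Support = 0.12 × 12.2 = 1.464 cm³.
Deposited volume = 4.77 + 3.3435 + 1.464, so 9.5775 cm³.
Mass: 9.5775 × 1.23 → 11.780325 g.
At $65.4/kg: 11.780325/1000 × 65.4 = $0.77.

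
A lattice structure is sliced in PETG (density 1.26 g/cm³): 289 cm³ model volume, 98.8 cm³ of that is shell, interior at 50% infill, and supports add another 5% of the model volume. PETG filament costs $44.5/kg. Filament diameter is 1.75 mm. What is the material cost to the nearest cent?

$11.68

Infill region = 289 − 98.8, so 190.2 cm³.
Infill volume = 0.50 × 190.2 = 95.1 cm³.
Support: 0.05 × 289 → 14.45 cm³.
Total extruded = 98.8 + 95.1 + 14.45 = 208.35 cm³.
Mass = 208.35 × 1.26, so 262.521 g.
Cost = 262.521 g / 1000 × $44.5/kg = $11.68.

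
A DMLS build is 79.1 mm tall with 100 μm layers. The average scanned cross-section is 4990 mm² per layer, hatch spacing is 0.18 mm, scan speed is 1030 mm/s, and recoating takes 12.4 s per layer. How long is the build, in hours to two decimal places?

Layers = ⌈79.1/0.1⌉ = 791.
Per-layer scan distance: 4990 / 0.18 → 27722.2 mm.
Laser time per layer = 27722.2 / 1030 = 26.9148 s.
Layer cycle = 26.9148 + 12.4 = 39.3148 s.
791 layers × 39.3148 s/layer = 31098.0068 s, i.e. 8.64 hours.

8.64 hours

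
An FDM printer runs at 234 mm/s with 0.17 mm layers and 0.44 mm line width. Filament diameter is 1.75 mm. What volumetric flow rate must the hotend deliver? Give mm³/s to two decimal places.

17.50

Bead cross-section: 0.17 × 0.44 → 0.0748 mm².
Volumetric flow = 234 × 0.0748 = 17.50 mm³/s.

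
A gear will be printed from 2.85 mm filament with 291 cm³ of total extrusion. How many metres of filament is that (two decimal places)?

45.62 m

Filament cross-section = π × (2.85/2)² = 6.3794 mm².
Length = 291 cm³ / 6.3794 mm² = 291000 / 6.3794 = 45615.58 mm = 45.62 m.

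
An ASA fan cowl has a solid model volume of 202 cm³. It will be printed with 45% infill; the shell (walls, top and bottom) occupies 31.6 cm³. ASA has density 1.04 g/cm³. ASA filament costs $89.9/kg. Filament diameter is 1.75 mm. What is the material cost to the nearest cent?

Volume inside the shell = 202 − 31.6, so 170.4 cm³.
Infill deposited = 0.45 × 170.4 = 76.68 cm³.
Total printed volume = 31.6 + 76.68 = 108.28 cm³.
Mass = 108.28 × 1.04, so 112.6112 g.
Cost = 112.6112 g / 1000 × $89.9/kg = $10.12.

$10.12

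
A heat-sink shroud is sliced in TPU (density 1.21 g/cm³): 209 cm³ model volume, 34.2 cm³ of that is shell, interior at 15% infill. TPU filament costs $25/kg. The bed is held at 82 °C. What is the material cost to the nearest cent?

Infill region = 209 − 34.2, so 174.8 cm³.
Infill deposited = 0.15 × 174.8 = 26.22 cm³.
Total extruded = 34.2 + 26.22, so 60.42 cm³.
Mass = 60.42 × 1.21 = 73.1082 g.
Cost = 73.1082 g / 1000 × $25/kg = $1.83.

$1.83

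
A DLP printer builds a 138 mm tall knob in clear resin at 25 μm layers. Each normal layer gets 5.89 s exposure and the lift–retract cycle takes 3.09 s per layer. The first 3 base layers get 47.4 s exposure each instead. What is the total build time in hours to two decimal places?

Layers = ⌈138/0.025⌉ = 5520.
Bottom layers = 3 × (47.4 + 3.09), so 151.47 s.
Regular layers = 5517 × (5.89 + 3.09), so 49542.66 s.
Total = 151.47 + 49542.66 = 49694.13 s = 13.80 hours.

13.80 hours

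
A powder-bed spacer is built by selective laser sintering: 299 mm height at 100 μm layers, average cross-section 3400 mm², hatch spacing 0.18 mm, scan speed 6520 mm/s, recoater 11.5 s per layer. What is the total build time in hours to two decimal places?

Number of layers: 299 / 0.1 → 2990 (rounded up).
Scan path per layer: 3400 / 0.18 → 18888.9 mm.
Per-layer scan time = 18888.9 / 6520 = 2.8971 s.
Time per layer: 2.8971 + 11.5 → 14.3971 s.
Total: 2990 × 14.3971 s = 43047.329 s → 11.96 hours.

11.96 hours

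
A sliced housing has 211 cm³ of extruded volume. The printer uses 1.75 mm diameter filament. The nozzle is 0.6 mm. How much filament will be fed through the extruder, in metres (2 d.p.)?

87.72 m

A = π r² = π × 0.875² = 2.4053 mm².
L = 211000 mm³ / 2.4053 mm² = 87722.95 mm, i.e. 87.72 m.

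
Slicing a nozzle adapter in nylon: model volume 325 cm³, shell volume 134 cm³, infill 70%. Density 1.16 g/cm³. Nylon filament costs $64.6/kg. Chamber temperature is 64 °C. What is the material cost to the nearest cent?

Infill region = 325 − 134, so 191 cm³.
Infill deposited = 0.70 × 191, so 133.7 cm³.
Deposited volume = 134 + 133.7 = 267.7 cm³.
Mass: 267.7 × 1.16 → 310.532 g.
Cost = 310.532 g / 1000 × $64.6/kg = $20.06.

$20.06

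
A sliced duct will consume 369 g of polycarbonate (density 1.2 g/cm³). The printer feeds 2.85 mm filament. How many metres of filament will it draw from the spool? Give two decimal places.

Extruded volume: 369/1.2 = 307.5 cm³ (307500 mm³).
Cross-section of 2.85 mm filament: π·(2.85/2)² = 6.3794 mm².
Length = 307500 / 6.3794 = 48202.03 mm = 48.20 m.

48.20 m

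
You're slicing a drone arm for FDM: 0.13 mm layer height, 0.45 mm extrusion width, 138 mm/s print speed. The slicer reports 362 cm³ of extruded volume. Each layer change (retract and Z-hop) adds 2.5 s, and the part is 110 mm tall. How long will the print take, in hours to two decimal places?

13.04 hours

Extrusion cross-section: 0.13 × 0.45 → 0.0585 mm².
Toolpath length = 362 cm³ / 0.0585 mm² = 362000 / 0.0585 = 6188034.2 mm.
Print-move time = 6188034.2 / 138, so 44840.8 s.
Layers = ⌈110/0.13⌉ = 847.
Non-print overhead = 847 × 2.5 = 2117.5 s.
Total = 44840.8 + 2117.5 = 46958.3 s = 13.04 hours.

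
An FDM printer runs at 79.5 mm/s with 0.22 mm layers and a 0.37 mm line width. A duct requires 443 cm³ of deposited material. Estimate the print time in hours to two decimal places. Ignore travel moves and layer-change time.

Extrusion cross-section = 0.22 × 0.37 = 0.0814 mm².
Total extruded path = 443000/0.0814 = 5442260.4 mm.
Print-move time = 5442260.4 / 79.5 = 68456.1 s.
Converting: 68456.1 s = 19.02 hours.

19.02 hours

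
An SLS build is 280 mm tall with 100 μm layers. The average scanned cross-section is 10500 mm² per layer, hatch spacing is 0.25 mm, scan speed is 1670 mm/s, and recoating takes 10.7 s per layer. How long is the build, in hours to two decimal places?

27.88 hours

Number of layers: 280 / 0.1 → 2800 (rounded up).
Hatch length per layer: 10500 / 0.25 → 42000 mm.
Laser time per layer: 42000 / 1670 → 25.1497 s.
Time per layer = 25.1497 + 10.7 = 35.8497 s.
2800 layers × 35.8497 s/layer = 100379.16 s, i.e. 27.88 hours.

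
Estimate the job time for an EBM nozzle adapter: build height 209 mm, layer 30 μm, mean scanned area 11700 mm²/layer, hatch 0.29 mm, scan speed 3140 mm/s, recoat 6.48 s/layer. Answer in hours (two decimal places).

Layer count = ceil(209 / 0.03) = 6967.
Scan path per layer = 11700 / 0.29 = 40344.8 mm.
Per-layer scan time: 40344.8 / 3140 → 12.8487 s.
Per-layer time = 12.8487 + 6.48, so 19.3287 s.
Build time = 6967 × 19.3287 = 134663.0529 s = 37.41 hours.

37.41 hours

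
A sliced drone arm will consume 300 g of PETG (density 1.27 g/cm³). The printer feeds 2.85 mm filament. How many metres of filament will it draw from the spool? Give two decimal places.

37.03 m

Volume = 300 g / 1.27 g·cm⁻³ = 236.2205 cm³ = 236220.5 mm³.
Filament cross-section = π × (2.85/2)² = 6.3794 mm².
Length = 236220.5 / 6.3794 = 37028.64 mm = 37.03 m.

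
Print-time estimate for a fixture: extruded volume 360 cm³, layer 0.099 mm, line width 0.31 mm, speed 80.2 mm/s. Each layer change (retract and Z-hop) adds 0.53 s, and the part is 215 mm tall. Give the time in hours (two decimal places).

40.95 hours

Bead cross-section: 0.099 × 0.31 → 0.03069 mm².
Path length: 360000 mm³ / 0.03069 mm² → 11730205.3 mm.
Extrusion time: 11730205.3 / 80.2 → 146261.9 s.
Layers = ⌈215/0.099⌉ = 2172.
Z-hop total = 2172 × 0.53 = 1151.16 s.
Altogether 146261.9 + 1151.16 = 147413.06 s, i.e. 40.95 hours.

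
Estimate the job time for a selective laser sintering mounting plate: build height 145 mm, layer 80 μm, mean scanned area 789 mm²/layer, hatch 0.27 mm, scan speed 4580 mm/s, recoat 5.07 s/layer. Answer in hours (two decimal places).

2.87 hours

Number of layers: 145 / 0.08 → 1813 (rounded up).
Hatch length per layer: 789 / 0.27 → 2922.2 mm.
Laser time per layer: 2922.2 / 4580 → 0.638 s.
Time per layer: 0.638 + 5.07 → 5.708 s.
Build time = 1813 × 5.708 = 10348.604 s = 2.87 hours.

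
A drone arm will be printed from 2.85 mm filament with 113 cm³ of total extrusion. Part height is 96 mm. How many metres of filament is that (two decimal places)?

Cross-section of 2.85 mm filament: π·(2.85/2)² = 6.3794 mm².
Length = 113 cm³ / 6.3794 mm² = 113000 / 6.3794 = 17713.26 mm = 17.71 m.

17.71 m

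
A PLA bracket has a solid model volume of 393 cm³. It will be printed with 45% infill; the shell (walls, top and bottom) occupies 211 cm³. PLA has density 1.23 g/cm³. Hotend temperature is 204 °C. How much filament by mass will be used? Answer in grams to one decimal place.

Infill region = 393 − 211 = 182 cm³.
Infill deposited = 0.45 × 182 = 81.9 cm³.
Deposited volume = 211 + 81.9, so 292.9 cm³.
Mass: 292.9 × 1.23 → 360.267 g.

360.3 g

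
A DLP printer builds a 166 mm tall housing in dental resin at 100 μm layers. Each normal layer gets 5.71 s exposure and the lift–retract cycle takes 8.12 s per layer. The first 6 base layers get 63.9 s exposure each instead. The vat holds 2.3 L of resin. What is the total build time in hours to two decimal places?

Number of layers: 166 / 0.1 → 1660 (rounded up).
Bottom layers = 6 × (63.9 + 8.12), so 432.12 s.
Remaining layers = 1654 × (5.71 + 8.12), so 22874.82 s.
Total = 432.12 + 22874.82 = 23306.94 s = 6.47 hours.

6.47 hours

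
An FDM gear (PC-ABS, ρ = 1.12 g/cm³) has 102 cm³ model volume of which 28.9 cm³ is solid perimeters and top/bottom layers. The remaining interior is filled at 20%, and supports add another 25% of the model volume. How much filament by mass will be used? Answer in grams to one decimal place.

77.3 g

Interior volume: 102 − 28.9 → 73.1 cm³.
Infill volume = 0.20 × 73.1 = 14.62 cm³.
Support = 0.25 × 102 = 25.5 cm³.
Total printed volume: 28.9 + 14.62 + 25.5 → 69.02 cm³.
Mass: 69.02 × 1.12 → 77.3024 g.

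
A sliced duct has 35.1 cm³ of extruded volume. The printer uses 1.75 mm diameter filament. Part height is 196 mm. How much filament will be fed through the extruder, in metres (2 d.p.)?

14.59 m

A = π r² = π × 0.875² = 2.4053 mm².
Length = 35.1 cm³ / 2.4053 mm² = 35100 / 2.4053 = 14592.77 mm = 14.59 m.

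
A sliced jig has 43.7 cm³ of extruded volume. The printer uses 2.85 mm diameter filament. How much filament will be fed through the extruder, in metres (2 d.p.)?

Filament cross-section = π × (2.85/2)² = 6.3794 mm².
L = 43700 mm³ / 6.3794 mm² = 6850.17 mm, i.e. 6.85 m.

6.85 m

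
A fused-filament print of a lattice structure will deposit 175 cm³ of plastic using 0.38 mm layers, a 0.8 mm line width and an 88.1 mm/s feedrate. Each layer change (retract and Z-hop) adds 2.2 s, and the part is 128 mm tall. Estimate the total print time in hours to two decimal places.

Extrusion cross-section = 0.38 × 0.8 = 0.304 mm².
Toolpath length = 175 cm³ / 0.304 mm² = 175000 / 0.304 = 575657.9 mm.
Print-move time: 575657.9 / 88.1 → 6534.1 s.
Layers = ⌈128/0.38⌉ = 337.
Layer-change overhead = 337 × 2.2, so 741.4 s.
Altogether 6534.1 + 741.4 = 7275.5 s, i.e. 2.02 hours.

2.02 hours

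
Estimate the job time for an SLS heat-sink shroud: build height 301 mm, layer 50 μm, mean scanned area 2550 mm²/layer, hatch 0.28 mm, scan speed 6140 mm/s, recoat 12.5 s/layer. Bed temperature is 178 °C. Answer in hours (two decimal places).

Number of layers: 301 / 0.05 → 6020 (rounded up).
Scan path per layer = 2550 / 0.28, so 9107.1 mm.
Scan time per layer: 9107.1 / 6140 → 1.4832 s.
Layer cycle = 1.4832 + 12.5 = 13.9832 s.
6020 layers × 13.9832 s/layer = 84178.864 s, i.e. 23.38 hours.

23.38 hours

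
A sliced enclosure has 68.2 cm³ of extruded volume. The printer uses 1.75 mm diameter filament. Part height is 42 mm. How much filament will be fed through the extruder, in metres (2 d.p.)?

28.35 m

Filament cross-section = π × (1.75/2)² = 2.4053 mm².
Length = 68.2 cm³ / 2.4053 mm² = 68200 / 2.4053 = 28354.05 mm = 28.35 m.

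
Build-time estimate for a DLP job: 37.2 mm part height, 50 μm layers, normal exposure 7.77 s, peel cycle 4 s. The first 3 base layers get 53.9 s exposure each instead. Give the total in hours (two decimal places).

2.47 hours

Layer count = ceil(37.2 / 0.05) = 744.
Burn-in layers = 3 × (53.9 + 4) = 173.7 s.
Remaining layers: 741 × (7.77 + 4) → 8721.57 s.
Sum: 173.7 + 8721.57 = 8895.27 s → 2.47 hours.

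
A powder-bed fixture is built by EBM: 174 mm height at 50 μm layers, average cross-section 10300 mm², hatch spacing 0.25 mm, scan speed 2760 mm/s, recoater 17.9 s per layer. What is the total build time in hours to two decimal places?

Layers = ⌈174/0.05⌉ = 3480.
Hatch length per layer: 10300 / 0.25 → 41200 mm.
Scan time per layer = 41200 / 2760 = 14.9275 s.
Time per layer = 14.9275 + 17.9, so 32.8275 s.
Build time = 3480 × 32.8275 = 114239.7 s = 31.73 hours.

31.73 hours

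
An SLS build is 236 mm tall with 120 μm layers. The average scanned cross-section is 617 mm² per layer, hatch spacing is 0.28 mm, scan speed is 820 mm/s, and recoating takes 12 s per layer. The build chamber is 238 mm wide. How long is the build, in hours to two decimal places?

8.02 hours

Layer count = ceil(236 / 0.12) = 1967.
Hatch length per layer = 617 / 0.28, so 2203.6 mm.
Laser time per layer = 2203.6 / 820, so 2.6873 s.
Layer cycle = 2.6873 + 12 = 14.6873 s.
Build time = 1967 × 14.6873 = 28889.9191 s = 8.02 hours.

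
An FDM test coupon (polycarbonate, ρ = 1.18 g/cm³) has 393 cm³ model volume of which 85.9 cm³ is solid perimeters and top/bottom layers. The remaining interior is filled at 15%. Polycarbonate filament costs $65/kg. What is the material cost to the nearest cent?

Volume inside the shell = 393 − 85.9 = 307.1 cm³.
Infill deposited = 0.15 × 307.1 = 46.065 cm³.
Total printed volume = 85.9 + 46.065 = 131.965 cm³.
Mass: 131.965 × 1.18 → 155.7187 g.
At $65/kg: 155.7187/1000 × 65 = $10.12.

$10.12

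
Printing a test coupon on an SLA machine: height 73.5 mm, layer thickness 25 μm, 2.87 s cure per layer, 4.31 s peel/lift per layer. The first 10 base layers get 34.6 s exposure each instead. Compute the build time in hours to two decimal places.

Layer count = ceil(73.5 / 0.025) = 2940.
Burn-in layers: 10 × (34.6 + 4.31) → 389.1 s.
Normal layers = 2930 × (2.87 + 4.31), so 21037.4 s.
Total = 389.1 + 21037.4 = 21426.5 s = 5.95 hours.

5.95 hours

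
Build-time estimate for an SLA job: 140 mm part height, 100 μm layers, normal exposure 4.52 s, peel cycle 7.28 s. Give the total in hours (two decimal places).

4.59 hours

Layers = ⌈140/0.1⌉ = 1400.
Per-layer time = 4.52 + 7.28, so 11.8 s.
Total = 1400 × 11.8 = 16520 s = 4.59 hours.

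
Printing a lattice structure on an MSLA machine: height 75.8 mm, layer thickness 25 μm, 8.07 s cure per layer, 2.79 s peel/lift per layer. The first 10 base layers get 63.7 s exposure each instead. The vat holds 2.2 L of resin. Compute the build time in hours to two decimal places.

9.30 hours

Layer count = ceil(75.8 / 0.025) = 3032.
Base layers = 10 × (63.7 + 2.79), so 664.9 s.
Remaining layers: 3022 × (8.07 + 2.79) → 32818.92 s.
Total = 664.9 + 32818.92 = 33483.82 s = 9.30 hours.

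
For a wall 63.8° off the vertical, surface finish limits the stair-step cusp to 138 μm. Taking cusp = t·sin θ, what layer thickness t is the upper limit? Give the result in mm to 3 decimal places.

Layer height = cusp / sin(63.8°) = 0.138 / 0.8973 = 0.154 mm.

0.154 mm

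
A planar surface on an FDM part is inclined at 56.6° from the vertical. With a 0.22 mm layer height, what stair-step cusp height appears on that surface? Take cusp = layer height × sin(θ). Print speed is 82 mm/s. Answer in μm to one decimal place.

183.7 μm

h_c = t·sin θ = 0.22 × 0.8348 = 0.183656 mm (183.7 μm).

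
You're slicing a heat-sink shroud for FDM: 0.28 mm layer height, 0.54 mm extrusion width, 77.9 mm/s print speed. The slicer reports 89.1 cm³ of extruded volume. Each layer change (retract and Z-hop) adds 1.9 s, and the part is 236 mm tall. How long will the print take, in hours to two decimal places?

2.55 hours

Extrusion cross-section = 0.28 × 0.54, so 0.1512 mm².
Path length: 89100 mm³ / 0.1512 mm² → 589285.7 mm.
Print-move time = 589285.7 / 77.9, so 7564.6 s.
Number of layers: 236 / 0.28 → 843 (rounded up).
Layer-change overhead = 843 × 1.9, so 1601.7 s.
Altogether 7564.6 + 1601.7 = 9166.3 s, i.e. 2.55 hours.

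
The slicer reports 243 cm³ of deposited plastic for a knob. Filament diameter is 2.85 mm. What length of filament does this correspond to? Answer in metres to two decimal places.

38.09 m

Filament cross-section = π × (2.85/2)² = 6.3794 mm².
L = 243000 mm³ / 6.3794 mm² = 38091.36 mm, i.e. 38.09 m.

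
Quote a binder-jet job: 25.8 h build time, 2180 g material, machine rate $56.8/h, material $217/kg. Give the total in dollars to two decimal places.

Machine cost: 56.8 × 25.8 → $1465.44.
Feedstock cost = 217 × 2180/1000 = $473.06.
Total = 1465.44 + 473.06 = $1938.50.

$1938.50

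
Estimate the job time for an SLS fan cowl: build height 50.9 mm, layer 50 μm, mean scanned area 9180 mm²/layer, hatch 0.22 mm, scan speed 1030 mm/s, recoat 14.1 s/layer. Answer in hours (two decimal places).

Number of layers: 50.9 / 0.05 → 1018 (rounded up).
Per-layer scan distance: 9180 / 0.22 → 41727.3 mm.
Laser time per layer = 41727.3 / 1030 = 40.5119 s.
Per-layer time = 40.5119 + 14.1, so 54.6119 s.
Total: 1018 × 54.6119 s = 55594.9142 s → 15.44 hours.

15.44 hours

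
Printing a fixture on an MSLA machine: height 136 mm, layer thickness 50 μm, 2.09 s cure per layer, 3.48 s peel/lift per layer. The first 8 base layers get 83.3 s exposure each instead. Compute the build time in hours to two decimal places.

Layer count = ceil(136 / 0.05) = 2720.
Base layers = 8 × (83.3 + 3.48) = 694.24 s.
Regular layers = 2712 × (2.09 + 3.48) = 15105.84 s.
Total = 694.24 + 15105.84 = 15800.08 s = 4.39 hours.

4.39 hours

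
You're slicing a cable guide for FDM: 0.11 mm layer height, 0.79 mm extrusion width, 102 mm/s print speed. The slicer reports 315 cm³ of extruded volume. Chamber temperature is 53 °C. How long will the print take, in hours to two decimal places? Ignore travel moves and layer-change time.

9.87 hours

Extrusion cross-section: 0.11 × 0.79 → 0.0869 mm².
Toolpath length = 315 cm³ / 0.0869 mm² = 315000 / 0.0869 = 3624856.2 mm.
Print-move time: 3624856.2 / 102 → 35537.8 s.
35537.8 s = 9.87 hours.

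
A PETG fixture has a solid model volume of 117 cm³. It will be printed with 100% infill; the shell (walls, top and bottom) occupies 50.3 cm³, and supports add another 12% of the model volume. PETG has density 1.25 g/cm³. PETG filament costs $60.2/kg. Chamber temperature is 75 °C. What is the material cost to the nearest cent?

$9.86

Volume inside the shell = 117 − 50.3, so 66.7 cm³.
Infill volume: 1.00 × 66.7 → 66.7 cm³.
Support = 0.12 × 117 = 14.04 cm³.
Total printed volume = 50.3 + 66.7 + 14.04, so 131.04 cm³.
Mass = 131.04 × 1.25 = 163.8 g.
At $60.2/kg: 163.8/1000 × 60.2 = $9.86.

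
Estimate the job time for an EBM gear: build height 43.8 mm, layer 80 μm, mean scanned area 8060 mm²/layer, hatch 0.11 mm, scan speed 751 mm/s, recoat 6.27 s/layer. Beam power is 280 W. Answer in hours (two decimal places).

Number of layers: 43.8 / 0.08 → 548 (rounded up).
Hatch length per layer = 8060 / 0.11 = 73272.7 mm.
Scan time per layer = 73272.7 / 751 = 97.5668 s.
Layer cycle = 97.5668 + 6.27 = 103.8368 s.
548 layers × 103.8368 s/layer = 56902.5664 s, i.e. 15.81 hours.

15.81 hours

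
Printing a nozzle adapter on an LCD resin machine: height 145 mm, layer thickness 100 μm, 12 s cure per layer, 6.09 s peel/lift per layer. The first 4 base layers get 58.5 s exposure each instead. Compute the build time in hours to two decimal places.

7.34 hours

Layers = ⌈145/0.1⌉ = 1450.
Burn-in layers: 4 × (58.5 + 6.09) → 258.36 s.
Remaining layers = 1446 × (12 + 6.09) = 26158.14 s.
Sum: 258.36 + 26158.14 = 26416.5 s → 7.34 hours.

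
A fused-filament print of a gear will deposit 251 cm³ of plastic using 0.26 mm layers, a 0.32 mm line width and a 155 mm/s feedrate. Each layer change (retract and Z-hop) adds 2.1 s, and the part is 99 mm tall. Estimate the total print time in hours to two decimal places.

5.63 hours

Line area = 0.26 × 0.32, so 0.0832 mm².
Path length: 251000 mm³ / 0.0832 mm² → 3016826.9 mm.
Print-move time: 3016826.9 / 155 → 19463.4 s.
Number of layers: 99 / 0.26 → 381 (rounded up).
Layer-change overhead = 381 × 2.1 = 800.1 s.
Total = 19463.4 + 800.1 = 20263.5 s = 5.63 hours.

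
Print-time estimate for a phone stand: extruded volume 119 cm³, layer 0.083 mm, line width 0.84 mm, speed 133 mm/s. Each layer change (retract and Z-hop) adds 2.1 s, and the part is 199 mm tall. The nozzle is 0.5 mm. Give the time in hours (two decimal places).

4.96 hours

Line area = 0.083 × 0.84, so 0.06972 mm².
Total extruded path = 119000/0.06972 = 1706827.3 mm.
Print-move time: 1706827.3 / 133 → 12833.3 s.
Layers = ⌈199/0.083⌉ = 2398.
Layer-change overhead: 2398 × 2.1 → 5035.8 s.
Altogether 12833.3 + 5035.8 = 17869.1 s, i.e. 4.96 hours.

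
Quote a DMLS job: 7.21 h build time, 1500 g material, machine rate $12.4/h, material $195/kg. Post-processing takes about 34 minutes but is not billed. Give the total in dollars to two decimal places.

$381.90

Machine-time cost: 12.4 × 7.21 → $89.404.
Feedstock cost = 195 × 1500/1000, so $292.50.
Total = 89.404 + 292.50 = 381.904 ≈ $381.90.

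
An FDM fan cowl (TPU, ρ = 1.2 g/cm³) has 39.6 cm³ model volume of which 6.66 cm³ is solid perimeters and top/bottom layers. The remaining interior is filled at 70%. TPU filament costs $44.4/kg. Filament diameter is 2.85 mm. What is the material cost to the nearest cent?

Interior volume: 39.6 − 6.66 → 32.94 cm³.
Infill deposited: 0.70 × 32.94 → 23.058 cm³.
Total extruded = 6.66 + 23.058, so 29.718 cm³.
Mass = 29.718 × 1.2 = 35.6616 g.
Cost = 35.6616 g / 1000 × $44.4/kg = $1.58.

$1.58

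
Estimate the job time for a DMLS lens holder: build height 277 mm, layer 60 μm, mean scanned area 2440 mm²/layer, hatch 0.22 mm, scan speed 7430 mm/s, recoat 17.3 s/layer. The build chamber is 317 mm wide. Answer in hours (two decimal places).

Layer count = ceil(277 / 0.06) = 4617.
Per-layer scan distance = 2440 / 0.22 = 11090.9 mm.
Scan time per layer: 11090.9 / 7430 → 1.4927 s.
Time per layer: 1.4927 + 17.3 → 18.7927 s.
4617 layers × 18.7927 s/layer = 86765.8959 s, i.e. 24.10 hours.

24.10 hours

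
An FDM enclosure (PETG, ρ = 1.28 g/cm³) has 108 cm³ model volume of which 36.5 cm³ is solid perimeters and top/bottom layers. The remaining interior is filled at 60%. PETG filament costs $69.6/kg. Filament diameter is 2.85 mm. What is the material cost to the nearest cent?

$7.07

Volume inside the shell = 108 − 36.5, so 71.5 cm³.
Infill volume = 0.60 × 71.5, so 42.9 cm³.
Total printed volume = 36.5 + 42.9, so 79.4 cm³.
Mass: 79.4 × 1.28 → 101.632 g.
Cost = 101.632 g / 1000 × $69.6/kg = $7.07.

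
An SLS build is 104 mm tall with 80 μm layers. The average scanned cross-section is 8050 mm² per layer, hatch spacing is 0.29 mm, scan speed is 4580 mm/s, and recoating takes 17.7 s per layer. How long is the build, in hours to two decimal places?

Layer count = ceil(104 / 0.08) = 1300.
Hatch length per layer = 8050 / 0.29, so 27758.6 mm.
Laser time per layer: 27758.6 / 4580 → 6.0608 s.
Time per layer: 6.0608 + 17.7 → 23.7608 s.
1300 layers × 23.7608 s/layer = 30889.04 s, i.e. 8.58 hours.

8.58 hours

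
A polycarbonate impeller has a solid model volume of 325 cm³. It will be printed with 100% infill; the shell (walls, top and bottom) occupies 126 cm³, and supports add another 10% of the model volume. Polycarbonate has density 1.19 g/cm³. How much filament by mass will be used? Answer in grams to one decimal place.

425.4 g

Interior volume = 325 − 126 = 199 cm³.
Infill volume: 1.00 × 199 → 199 cm³.
Support: 0.10 × 325 → 32.5 cm³.
Deposited volume = 126 + 199 + 32.5, so 357.5 cm³.
Mass: 357.5 × 1.19 → 425.425 g.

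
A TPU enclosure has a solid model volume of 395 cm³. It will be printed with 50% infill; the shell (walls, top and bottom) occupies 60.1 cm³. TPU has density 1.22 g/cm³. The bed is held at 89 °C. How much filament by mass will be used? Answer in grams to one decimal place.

Interior volume: 395 − 60.1 → 334.9 cm³.
Infill deposited = 0.50 × 334.9, so 167.45 cm³.
Total extruded = 60.1 + 167.45 = 227.55 cm³.
Mass = 227.55 × 1.22, so 277.611 g.

277.6 g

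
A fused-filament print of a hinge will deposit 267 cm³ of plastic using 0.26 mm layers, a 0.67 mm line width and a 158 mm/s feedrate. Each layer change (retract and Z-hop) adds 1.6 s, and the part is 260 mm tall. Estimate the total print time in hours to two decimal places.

Extrusion cross-section: 0.26 × 0.67 → 0.1742 mm².
Path length: 267000 mm³ / 0.1742 mm² → 1532721 mm.
Time extruding = 1532721 / 158 = 9700.8 s.
Number of layers: 260 / 0.26 → 1000 (rounded up).
Layer-change overhead: 1000 × 1.6 → 1600 s.
Total = 9700.8 + 1600 = 11300.8 s = 3.14 hours.

3.14 hours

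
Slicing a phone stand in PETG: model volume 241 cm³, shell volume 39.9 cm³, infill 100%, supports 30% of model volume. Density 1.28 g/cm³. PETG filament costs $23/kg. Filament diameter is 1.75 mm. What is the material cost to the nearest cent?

Interior volume = 241 − 39.9 = 201.1 cm³.
Infill volume: 1.00 × 201.1 → 201.1 cm³.
Support: 0.30 × 241 → 72.3 cm³.
Total printed volume = 39.9 + 201.1 + 72.3 = 313.3 cm³.
Mass = 313.3 × 1.28 = 401.024 g.
Cost = 401.024 g / 1000 × $23/kg = $9.22.

$9.22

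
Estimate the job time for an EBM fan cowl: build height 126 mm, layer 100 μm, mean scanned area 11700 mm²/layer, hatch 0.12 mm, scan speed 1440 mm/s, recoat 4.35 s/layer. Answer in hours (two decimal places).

25.22 hours

Number of layers: 126 / 0.1 → 1260 (rounded up).
Scan path per layer = 11700 / 0.12, so 97500 mm.
Scan time per layer = 97500 / 1440 = 67.7083 s.
Layer cycle = 67.7083 + 4.35 = 72.0583 s.
Total: 1260 × 72.0583 s = 90793.458 s → 25.22 hours.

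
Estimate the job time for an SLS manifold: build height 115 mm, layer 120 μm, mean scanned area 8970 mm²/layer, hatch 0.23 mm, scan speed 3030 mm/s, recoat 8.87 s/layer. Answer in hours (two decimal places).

Number of layers: 115 / 0.12 → 959 (rounded up).
Per-layer scan distance = 8970 / 0.23 = 39000 mm.
Scan time per layer: 39000 / 3030 → 12.8713 s.
Layer cycle: 12.8713 + 8.87 → 21.7413 s.
959 layers × 21.7413 s/layer = 20849.9067 s, i.e. 5.79 hours.

5.79 hours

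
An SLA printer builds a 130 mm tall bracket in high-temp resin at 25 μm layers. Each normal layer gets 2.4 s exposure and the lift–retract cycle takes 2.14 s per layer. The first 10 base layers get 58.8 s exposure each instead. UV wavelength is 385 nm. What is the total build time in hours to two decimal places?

Number of layers: 130 / 0.025 → 5200 (rounded up).
Burn-in layers = 10 × (58.8 + 2.14), so 609.4 s.
Remaining layers: 5190 × (2.4 + 2.14) → 23562.6 s.
Sum: 609.4 + 23562.6 = 24172 s → 6.71 hours.

6.71 hours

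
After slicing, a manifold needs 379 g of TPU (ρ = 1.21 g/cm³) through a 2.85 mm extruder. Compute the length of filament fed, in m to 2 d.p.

Extruded volume: 379/1.21 = 313.2231 cm³ (313223.1 mm³).
Filament cross-section = π × (2.85/2)² = 6.3794 mm².
L = V/A = 313223.1/6.3794 = 49099.15 mm → 49.10 m.

49.10 m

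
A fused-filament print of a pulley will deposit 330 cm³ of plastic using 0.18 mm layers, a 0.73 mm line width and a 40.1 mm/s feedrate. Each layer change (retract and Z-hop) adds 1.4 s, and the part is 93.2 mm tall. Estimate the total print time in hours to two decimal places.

Line area: 0.18 × 0.73 → 0.1314 mm².
Path length: 330000 mm³ / 0.1314 mm² → 2511415.5 mm.
Print-move time: 2511415.5 / 40.1 → 62628.8 s.
Layers = ⌈93.2/0.18⌉ = 518.
Layer-change overhead: 518 × 1.4 → 725.2 s.
Altogether 62628.8 + 725.2 = 63354 s, i.e. 17.60 hours.

17.60 hours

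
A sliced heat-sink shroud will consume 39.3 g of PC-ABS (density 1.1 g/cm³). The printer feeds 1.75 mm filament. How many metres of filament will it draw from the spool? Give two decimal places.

Extruded volume: 39.3/1.1 = 35.7273 cm³ (35727.3 mm³).
A = π r² = π × 0.875² = 2.4053 mm².
Length = 35727.3 / 2.4053 = 14853.57 mm = 14.85 m.

14.85 m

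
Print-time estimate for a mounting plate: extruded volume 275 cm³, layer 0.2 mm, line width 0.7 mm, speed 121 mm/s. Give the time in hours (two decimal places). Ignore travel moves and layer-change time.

Bead cross-section: 0.2 × 0.7 → 0.14 mm².
Toolpath length = 275 cm³ / 0.14 mm² = 275000 / 0.14 = 1964285.7 mm.
Extrusion time: 1964285.7 / 121 → 16233.8 s.
16233.8 s = 4.51 hours.

4.51 hours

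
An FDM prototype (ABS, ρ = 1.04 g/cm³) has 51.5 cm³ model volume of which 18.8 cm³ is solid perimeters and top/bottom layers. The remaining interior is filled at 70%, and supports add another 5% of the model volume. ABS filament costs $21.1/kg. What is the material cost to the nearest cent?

Volume inside the shell = 51.5 − 18.8 = 32.7 cm³.
Infill deposited = 0.70 × 32.7 = 22.89 cm³.
Support = 0.05 × 51.5, so 2.575 cm³.
Total printed volume = 18.8 + 22.89 + 2.575, so 44.265 cm³.
Mass: 44.265 × 1.04 → 46.0356 g.
Cost = 46.0356 g / 1000 × $21.1/kg = $0.97.

$0.97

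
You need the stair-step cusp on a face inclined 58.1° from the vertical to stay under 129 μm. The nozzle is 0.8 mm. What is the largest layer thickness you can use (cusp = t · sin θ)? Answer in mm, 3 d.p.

Layer height = cusp / sin(58.1°) = 0.129 / 0.8490 = 0.152 mm.

0.152 mm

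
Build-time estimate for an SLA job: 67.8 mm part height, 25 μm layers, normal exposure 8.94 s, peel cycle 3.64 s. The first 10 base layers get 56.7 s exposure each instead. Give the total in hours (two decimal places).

9.61 hours

Layers = ⌈67.8/0.025⌉ = 2712.
Bottom layers: 10 × (56.7 + 3.64) → 603.4 s.
Regular layers = 2702 × (8.94 + 3.64) = 33991.16 s.
Sum: 603.4 + 33991.16 = 34594.56 s → 9.61 hours.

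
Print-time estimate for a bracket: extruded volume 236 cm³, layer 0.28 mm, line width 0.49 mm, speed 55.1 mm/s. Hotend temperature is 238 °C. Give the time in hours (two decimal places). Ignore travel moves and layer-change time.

8.67 hours

Line area = 0.28 × 0.49, so 0.1372 mm².
Path length: 236000 mm³ / 0.1372 mm² → 1720116.6 mm.
Time extruding: 1720116.6 / 55.1 → 31218.1 s.
In the requested units: 31218.1 s = 8.67 hours.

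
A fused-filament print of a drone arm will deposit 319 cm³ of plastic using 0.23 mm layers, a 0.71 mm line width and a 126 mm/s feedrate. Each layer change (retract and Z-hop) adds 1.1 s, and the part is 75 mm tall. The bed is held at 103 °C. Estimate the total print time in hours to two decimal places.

Line area = 0.23 × 0.71, so 0.1633 mm².
Toolpath length = 319 cm³ / 0.1633 mm² = 319000 / 0.1633 = 1953459.9 mm.
Time extruding = 1953459.9 / 126 = 15503.7 s.
Number of layers: 75 / 0.23 → 327 (rounded up).
Z-hop total = 327 × 1.1 = 359.7 s.
Total = 15503.7 + 359.7 = 15863.4 s = 4.41 hours.

4.41 hours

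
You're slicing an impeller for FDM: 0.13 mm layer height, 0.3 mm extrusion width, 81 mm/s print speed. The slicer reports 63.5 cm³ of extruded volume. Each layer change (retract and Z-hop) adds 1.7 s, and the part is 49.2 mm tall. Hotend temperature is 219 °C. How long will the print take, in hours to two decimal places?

Bead cross-section = 0.13 × 0.3 = 0.039 mm².
Path length: 63500 mm³ / 0.039 mm² → 1628205.1 mm.
Extrusion time = 1628205.1 / 81, so 20101.3 s.
Layers = ⌈49.2/0.13⌉ = 379.
Z-hop total: 379 × 1.7 → 644.3 s.
Altogether 20101.3 + 644.3 = 20745.6 s, i.e. 5.76 hours.

5.76 hours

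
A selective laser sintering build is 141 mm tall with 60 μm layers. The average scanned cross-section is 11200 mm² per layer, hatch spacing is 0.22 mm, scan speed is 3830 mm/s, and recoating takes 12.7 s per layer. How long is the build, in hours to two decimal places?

Layers = ⌈141/0.06⌉ = 2350.
Hatch length per layer = 11200 / 0.22, so 50909.1 mm.
Scan time per layer: 50909.1 / 3830 → 13.2922 s.
Time per layer: 13.2922 + 12.7 → 25.9922 s.
Total: 2350 × 25.9922 s = 61081.67 s → 16.97 hours.

16.97 hours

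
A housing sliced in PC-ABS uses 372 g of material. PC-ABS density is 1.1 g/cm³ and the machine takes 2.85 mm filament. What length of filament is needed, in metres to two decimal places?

53.01 m

Extruded volume: 372/1.1 = 338.1818 cm³ (338181.8 mm³).
Cross-section of 2.85 mm filament: π·(2.85/2)² = 6.3794 mm².
L = V/A = 338181.8/6.3794 = 53011.54 mm → 53.01 m.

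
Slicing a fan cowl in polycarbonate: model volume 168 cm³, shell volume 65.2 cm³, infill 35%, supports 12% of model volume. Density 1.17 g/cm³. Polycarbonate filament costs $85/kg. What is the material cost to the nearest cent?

Volume inside the shell: 168 − 65.2 → 102.8 cm³.
Infill deposited = 0.35 × 102.8, so 35.98 cm³.
Support: 0.12 × 168 → 20.16 cm³.
Deposited volume = 65.2 + 35.98 + 20.16, so 121.34 cm³.
Mass = 121.34 × 1.17 = 141.9678 g.
At $85/kg: 141.9678/1000 × 85 = $12.07.

$12.07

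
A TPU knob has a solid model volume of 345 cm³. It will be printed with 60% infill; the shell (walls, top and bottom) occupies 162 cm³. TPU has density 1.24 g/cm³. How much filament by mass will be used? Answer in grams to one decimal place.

337.0 g

Infill region = 345 − 162 = 183 cm³.
Infill volume = 0.60 × 183, so 109.8 cm³.
Deposited volume = 162 + 109.8, so 271.8 cm³.
Mass = 271.8 × 1.24, so 337.032 g.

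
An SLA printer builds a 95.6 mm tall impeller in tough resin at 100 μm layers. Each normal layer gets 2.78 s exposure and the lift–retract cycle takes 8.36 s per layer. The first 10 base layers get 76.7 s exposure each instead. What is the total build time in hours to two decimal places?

3.16 hours

Number of layers: 95.6 / 0.1 → 956 (rounded up).
Bottom layers: 10 × (76.7 + 8.36) → 850.6 s.
Normal layers = 946 × (2.78 + 8.36) = 10538.44 s.
Sum: 850.6 + 10538.44 = 11389.04 s → 3.16 hours.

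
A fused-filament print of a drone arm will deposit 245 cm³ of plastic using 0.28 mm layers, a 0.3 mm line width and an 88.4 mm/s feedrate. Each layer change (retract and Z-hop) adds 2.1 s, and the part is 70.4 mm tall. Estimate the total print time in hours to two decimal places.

9.31 hours

Line area = 0.28 × 0.3, so 0.084 mm².
Total extruded path = 245000/0.084 = 2916666.7 mm.
Time extruding = 2916666.7 / 88.4 = 32994 s.
Number of layers: 70.4 / 0.28 → 252 (rounded up).
Non-print overhead: 252 × 2.1 → 529.2 s.
Total = 32994 + 529.2 = 33523.2 s = 9.31 hours.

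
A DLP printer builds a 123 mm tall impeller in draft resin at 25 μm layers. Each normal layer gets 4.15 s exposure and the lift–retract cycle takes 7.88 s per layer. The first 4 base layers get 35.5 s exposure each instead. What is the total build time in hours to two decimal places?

Layers = ⌈123/0.025⌉ = 4920.
Bottom layers = 4 × (35.5 + 7.88) = 173.52 s.
Remaining layers: 4916 × (4.15 + 7.88) → 59139.48 s.
Total = 173.52 + 59139.48 = 59313 s = 16.48 hours.

16.48 hours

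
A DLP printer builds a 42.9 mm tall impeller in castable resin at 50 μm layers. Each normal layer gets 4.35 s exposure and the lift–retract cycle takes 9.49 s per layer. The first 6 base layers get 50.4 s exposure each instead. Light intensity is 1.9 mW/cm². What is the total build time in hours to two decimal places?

Layers = ⌈42.9/0.05⌉ = 858.
Burn-in layers: 6 × (50.4 + 9.49) → 359.34 s.
Normal layers = 852 × (4.35 + 9.49), so 11791.68 s.
Sum: 359.34 + 11791.68 = 12151.02 s → 3.38 hours.

3.38 hours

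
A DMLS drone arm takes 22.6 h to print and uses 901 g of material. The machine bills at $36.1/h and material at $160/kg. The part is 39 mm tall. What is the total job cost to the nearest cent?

Time charge = 36.1 × 22.6 = $815.86.
Material charge = 160 × 901/1000 = $144.16.
Total = 815.86 + 144.16 = $960.02.

$960.02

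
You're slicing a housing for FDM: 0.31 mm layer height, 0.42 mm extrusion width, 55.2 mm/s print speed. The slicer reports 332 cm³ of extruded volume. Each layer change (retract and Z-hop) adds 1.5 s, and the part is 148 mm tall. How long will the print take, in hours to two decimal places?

13.03 hours

Bead cross-section = 0.31 × 0.42, so 0.1302 mm².
Total extruded path = 332000/0.1302 = 2549923.2 mm.
Time extruding: 2549923.2 / 55.2 → 46194.3 s.
Layers = ⌈148/0.31⌉ = 478.
Non-print overhead = 478 × 1.5 = 717 s.
Altogether 46194.3 + 717 = 46911.3 s, i.e. 13.03 hours.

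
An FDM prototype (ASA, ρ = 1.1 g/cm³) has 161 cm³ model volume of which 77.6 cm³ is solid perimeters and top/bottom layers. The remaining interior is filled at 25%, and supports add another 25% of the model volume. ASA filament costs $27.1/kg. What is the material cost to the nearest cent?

Infill region: 161 − 77.6 → 83.4 cm³.
Infill deposited = 0.25 × 83.4, so 20.85 cm³.
Support = 0.25 × 161 = 40.25 cm³.
Deposited volume: 77.6 + 20.85 + 40.25 → 138.7 cm³.
Mass = 138.7 × 1.1 = 152.57 g.
At $27.1/kg: 152.57/1000 × 27.1 = $4.13.

$4.13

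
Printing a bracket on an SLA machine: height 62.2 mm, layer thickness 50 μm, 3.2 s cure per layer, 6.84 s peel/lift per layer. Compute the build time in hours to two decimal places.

Number of layers: 62.2 / 0.05 → 1244 (rounded up).
Per-layer time = 3.2 + 6.84 = 10.04 s.
Build time: 1244 × 10.04 s = 12489.76 s, i.e. 3.47 hours.

3.47 hours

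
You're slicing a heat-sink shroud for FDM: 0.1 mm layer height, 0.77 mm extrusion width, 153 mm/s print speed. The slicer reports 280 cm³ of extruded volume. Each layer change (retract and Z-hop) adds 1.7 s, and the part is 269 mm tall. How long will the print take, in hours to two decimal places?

Extrusion cross-section = 0.1 × 0.77 = 0.077 mm².
Path length: 280000 mm³ / 0.077 mm² → 3636363.6 mm.
Extrusion time = 3636363.6 / 153, so 23767.1 s.
Number of layers: 269 / 0.1 → 2690 (rounded up).
Non-print overhead = 2690 × 1.7 = 4573 s.
Altogether 23767.1 + 4573 = 28340.1 s, i.e. 7.87 hours.

7.87 hours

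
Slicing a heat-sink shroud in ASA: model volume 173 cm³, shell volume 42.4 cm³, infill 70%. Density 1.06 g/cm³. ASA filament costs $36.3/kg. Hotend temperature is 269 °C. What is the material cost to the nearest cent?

Infill region: 173 − 42.4 → 130.6 cm³.
Infill volume = 0.70 × 130.6 = 91.42 cm³.
Deposited volume = 42.4 + 91.42 = 133.82 cm³.
Mass: 133.82 × 1.06 → 141.8492 g.
Cost = 141.8492 g / 1000 × $36.3/kg = $5.15.

$5.15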